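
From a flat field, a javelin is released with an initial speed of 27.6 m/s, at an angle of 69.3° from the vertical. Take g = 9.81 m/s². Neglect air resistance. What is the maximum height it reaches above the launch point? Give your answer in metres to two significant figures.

4.9 m

Resolve: vₓ = 27.60 sin 69.3° = 25.82 m/s and v_y0 = 27.60 cos 69.3° = 9.756 m/s.
Peak height H = v_y0² / (2g) = 95.178 / 19.62 = 4.851 m.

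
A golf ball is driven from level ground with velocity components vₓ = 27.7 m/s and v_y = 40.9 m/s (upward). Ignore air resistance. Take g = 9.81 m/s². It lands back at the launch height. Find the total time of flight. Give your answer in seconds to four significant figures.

Landing at launch height ⇒ T = 2 v_y0 / g = 2 × 40.90 / 9.81 = 8.338 s.

8.338 s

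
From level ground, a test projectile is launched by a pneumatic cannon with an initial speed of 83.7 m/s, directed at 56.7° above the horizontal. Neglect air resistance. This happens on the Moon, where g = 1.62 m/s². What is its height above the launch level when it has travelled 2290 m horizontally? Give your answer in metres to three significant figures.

Resolve: vₓ = 83.70 cos 56.7° = 45.95 m/s and v_y0 = 83.70 sin 56.7° = 69.96 m/s.
At x = 2290 m, t = x/vₓ = 2290/45.95 = 49.83 s.
Height: y = v_y0 t − ½ g t² = 69.96 × 49.83 − 0.8100 × 49.83² = 3486 − 2012 = 1475 m.

1470 m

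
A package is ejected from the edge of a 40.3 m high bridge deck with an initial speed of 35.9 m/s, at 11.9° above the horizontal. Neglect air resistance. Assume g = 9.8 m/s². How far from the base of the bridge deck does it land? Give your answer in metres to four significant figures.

130.7 m

Resolve: vₓ = 35.90 cos 11.9° = 35.13 m/s and v_y0 = 35.90 sin 11.9° = 7.403 m/s.
The projectile lands when y = 40.3 + (7.403) t − ½·9.80·t² = 0. Positive root: t = (7.403 + √(7.403² + 2·9.80·40.3)) / 9.80 = (7.403 + 29.06) / 9.80 = 3.721 s.
Horizontal distance: R = vₓ t = 35.13 × 3.721 = 130.7 m.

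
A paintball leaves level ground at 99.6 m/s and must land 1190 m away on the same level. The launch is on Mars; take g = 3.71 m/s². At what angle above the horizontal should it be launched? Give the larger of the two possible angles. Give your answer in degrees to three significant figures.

From R = (v₀²/g) sin 2θ: sin 2θ = 3.71 × 1190 / 9920.2 = 0.4450.
2θ = 26.43° or 180° − 26.43° = 153.6°, so θ = 13.21° or 76.79°.
The larger angle is 76.79°.

76.8°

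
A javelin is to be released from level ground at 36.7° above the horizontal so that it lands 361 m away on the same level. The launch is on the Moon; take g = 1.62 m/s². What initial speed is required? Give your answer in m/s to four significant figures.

On level ground R = v₀² sin 2θ / g ⇒ v₀ = √(gR / sin 2θ).
v₀ = √(1.62 × 361 / sin 73.40°) = √(584.8 / 0.9583) = √610.25 = 24.70 m/s.

24.70 m/s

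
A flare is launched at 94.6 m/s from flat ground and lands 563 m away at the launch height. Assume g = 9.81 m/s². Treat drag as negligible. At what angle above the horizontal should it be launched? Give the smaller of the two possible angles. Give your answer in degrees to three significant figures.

R = v₀² sin 2θ / g gives sin 2θ = gR/v₀² = 9.81·563/94.6² = 0.6172.
2θ = 38.11° or 180° − 38.11° = 141.9°, so θ = 19.05° or 70.95°.
The smaller angle is 19.05°.

19.1°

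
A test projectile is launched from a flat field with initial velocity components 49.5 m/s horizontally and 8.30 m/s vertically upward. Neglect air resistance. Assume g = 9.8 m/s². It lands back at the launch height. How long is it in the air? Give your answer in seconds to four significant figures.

Landing at launch height ⇒ T = 2 v_y0 / g = 2 × 8.300 / 9.80 = 1.694 s.

1.694 s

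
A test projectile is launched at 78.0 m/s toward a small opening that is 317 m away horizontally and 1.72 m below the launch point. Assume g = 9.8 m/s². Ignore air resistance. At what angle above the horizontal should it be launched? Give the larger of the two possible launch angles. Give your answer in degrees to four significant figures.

74.67°

Trajectory: y = x tanθ − g x² (1 + tan²θ)/(2v₀²). With x = 317, y = −1.72, v₀ = 78.0, g = 9.80:
80.93 tan²θ − 317 tanθ + (79.21) = 0.
tanθ = [317 ± √(317² − 4 × 80.93 × (79.21))] / (2 × 80.93) = (317 ± 273.6) / 161.9, giving tanθ = 0.2683 or 3.649.
θ = 15.02° or 74.67°; the larger is 74.67°.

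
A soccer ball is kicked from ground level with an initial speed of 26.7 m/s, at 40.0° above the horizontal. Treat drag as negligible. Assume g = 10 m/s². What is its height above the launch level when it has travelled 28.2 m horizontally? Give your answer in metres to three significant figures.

14.2 m

Components: vₓ = 26.70 cos 40.0° = 20.45 m/s, v_y0 = 26.70 sin 40.0° = 17.16 m/s.
Time to reach x = 28.2 m: t = x/vₓ = 28.2/20.45 = 1.379 s.
Height: y = v_y0 t − ½ g t² = 17.16 × 1.379 − 5.000 × 1.379² = 23.66 − 9.505 = 14.16 m.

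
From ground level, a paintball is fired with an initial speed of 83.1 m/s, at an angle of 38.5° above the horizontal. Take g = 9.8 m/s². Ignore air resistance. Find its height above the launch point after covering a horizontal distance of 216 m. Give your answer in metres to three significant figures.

118 m

Resolve: vₓ = 83.10 cos 38.5° = 65.03 m/s and v_y0 = 83.10 sin 38.5° = 51.73 m/s.
At x = 216 m, t = x/vₓ = 216/65.03 = 3.321 s.
Height: y = v_y0 t − ½ g t² = 51.73 × 3.321 − 4.900 × 3.321² = 171.8 − 54.05 = 117.8 m.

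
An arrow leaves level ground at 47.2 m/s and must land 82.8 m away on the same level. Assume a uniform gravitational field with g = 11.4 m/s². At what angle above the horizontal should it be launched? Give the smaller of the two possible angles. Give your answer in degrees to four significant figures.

12.53°

Level-ground range R = v₀² sin(2θ)/g ⇒ sin(2θ) = gR/v₀² = 11.4 × 82.8 / 47.2² = 0.4237.
2θ = 25.07° or 180° − 25.07° = 154.9°, so θ = 12.53° or 77.47°.
The smaller angle is 12.53°.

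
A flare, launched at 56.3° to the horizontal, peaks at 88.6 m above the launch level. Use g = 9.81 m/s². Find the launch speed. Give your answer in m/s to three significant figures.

50.1 m/s

At the peak v_y = 0, so v_y0 = √(2gH) = √(2 × 9.81 × 88.6) = 41.69 m/s.
v_y0 = v₀ sin θ ⇒ v₀ = 41.69 / sin 56.3° = 50.11 m/s.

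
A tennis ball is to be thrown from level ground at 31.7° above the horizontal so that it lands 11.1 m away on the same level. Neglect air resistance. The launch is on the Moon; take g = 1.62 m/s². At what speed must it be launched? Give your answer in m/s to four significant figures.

Level-ground range: R = v₀² sin(2θ)/g, so v₀ = √(gR / sin 2θ).
v₀ = √(1.62 × 11.1 / sin 63.40°) = √(17.98 / 0.8942) = √20.111 = 4.484 m/s.

4.484 m/s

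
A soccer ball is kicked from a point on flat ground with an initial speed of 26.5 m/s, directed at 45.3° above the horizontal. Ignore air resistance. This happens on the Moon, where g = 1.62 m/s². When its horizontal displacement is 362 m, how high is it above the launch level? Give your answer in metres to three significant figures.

Components: vₓ = 26.50 cos 45.3° = 18.64 m/s, v_y0 = 26.50 sin 45.3° = 18.84 m/s.
At x = 362 m, t = x/vₓ = 362/18.64 = 19.42 s.
Height: y = v_y0 t − ½ g t² = 18.84 × 19.42 − 0.8100 × 19.42² = 365.8 − 305.5 = 60.31 m.

60.3 m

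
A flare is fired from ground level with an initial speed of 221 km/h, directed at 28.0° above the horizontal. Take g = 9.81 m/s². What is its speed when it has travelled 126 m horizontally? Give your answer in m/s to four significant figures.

Convert: 221 km/h = 221/3.6 = 61.39 m/s.
Horizontal component vₓ = 61.39 cos 28.0° = 54.20 m/s; vertical v_y0 = 61.39 sin 28.0° = 28.82 m/s.
At x = 126 m, t = x/vₓ = 126/54.20 = 2.325 s.
Vertical velocity there: v_y = v_y0 − g t = 28.82 − 9.81 × 2.325 = 6.016 m/s.
Speed: √(vₓ² + v_y²) = √(54.20² + 6.016²) = 54.54 m/s.

54.54 m/s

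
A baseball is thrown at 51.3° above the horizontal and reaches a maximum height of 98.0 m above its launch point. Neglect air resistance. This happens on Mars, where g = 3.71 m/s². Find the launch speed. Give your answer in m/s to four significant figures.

34.55 m/s

At the peak v_y = 0, so v_y0 = √(2gH) = √(2 × 3.71 × 98.0) = 26.97 m/s.
v_y0 = v₀ sin θ ⇒ v₀ = 26.97 / sin 51.3° = 34.55 m/s.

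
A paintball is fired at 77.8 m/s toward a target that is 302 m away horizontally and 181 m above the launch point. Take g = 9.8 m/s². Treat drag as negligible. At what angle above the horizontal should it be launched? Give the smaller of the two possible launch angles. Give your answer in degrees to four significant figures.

49.96°

Trajectory: y = x tanθ − g x² (1 + tan²θ)/(2v₀²). With x = 302, y = 181, v₀ = 77.8, g = 9.80:
73.83 tan²θ − 302 tanθ + (254.8) = 0.
tanθ = [302 ± √(302² − 4 × 73.83 × (254.8))] / (2 × 73.83) = (302 ± 126.3) / 147.7, giving tanθ = 1.190 or 2.900.
θ = 49.96° or 70.98°; the smaller is 49.96°.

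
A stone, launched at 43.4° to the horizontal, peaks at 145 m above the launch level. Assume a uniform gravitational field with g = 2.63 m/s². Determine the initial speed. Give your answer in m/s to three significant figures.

At the peak v_y = 0, so v_y0 = √(2gH) = √(2 × 2.63 × 145) = 27.62 m/s.
v_y0 = v₀ sin θ ⇒ v₀ = 27.62 / sin 43.4° = 40.19 m/s.

40.2 m/s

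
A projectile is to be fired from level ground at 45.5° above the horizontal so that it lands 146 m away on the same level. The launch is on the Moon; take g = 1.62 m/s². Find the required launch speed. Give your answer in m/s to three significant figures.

15.4 m/s

Level-ground range: R = v₀² sin(2θ)/g, so v₀ = √(gR / sin 2θ).
v₀ = √(1.62 × 146 / sin 91.00°) = √(236.5 / 0.9998) = √236.56 = 15.38 m/s.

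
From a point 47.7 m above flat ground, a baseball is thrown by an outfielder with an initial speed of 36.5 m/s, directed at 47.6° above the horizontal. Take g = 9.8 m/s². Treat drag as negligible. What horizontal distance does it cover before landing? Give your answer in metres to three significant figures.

170 m

Horizontal component vₓ = 36.50 cos 47.6° = 24.61 m/s; vertical v_y0 = 36.50 sin 47.6° = 26.95 m/s.
With up positive and y = 0 at the ground: y(t) = 47.7 + (26.95) t − 4.900 t². Setting y = 0 and taking the positive root: t = [26.95 + √(26.95² + 2·9.80·47.7)] / 9.80 = (26.95 + 40.76) / 9.80 = 6.910 s.
Horizontal distance: R = vₓ t = 24.61 × 6.910 = 170.1 m.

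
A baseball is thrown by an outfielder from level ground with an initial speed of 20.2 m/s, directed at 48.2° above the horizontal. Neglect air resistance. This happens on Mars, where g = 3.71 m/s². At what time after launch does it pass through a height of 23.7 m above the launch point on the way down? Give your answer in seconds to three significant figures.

Horizontal component vₓ = 20.20 cos 48.2° = 13.46 m/s; vertical v_y0 = 20.20 sin 48.2° = 15.06 m/s.
Height y(t) = 15.06 t − 1.855 t² = 23.7 gives 1.855 t² − 15.06 t + 23.7 = 0.
t = [15.06 ± √(15.06² − 2·3.71·23.7)] / 3.71 = (15.06 ± 7.135) / 3.71, so t = 2.136 s or t = 5.982 s.
The descending-branch root is 5.982 s.

5.98 s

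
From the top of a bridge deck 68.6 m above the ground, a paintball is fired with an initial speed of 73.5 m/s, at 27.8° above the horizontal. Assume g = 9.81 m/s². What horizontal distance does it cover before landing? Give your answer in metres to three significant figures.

Horizontal component vₓ = 73.50 cos 27.8° = 65.02 m/s; vertical v_y0 = 73.50 sin 27.8° = 34.28 m/s.
Vertical motion (up positive, ground at y = 0): 4.905 t² − (34.28) t − 68.6 = 0, so t = (34.28 + √(34.28² + 2·9.81·68.6)) / 9.81 = (34.28 + 50.21) / 9.81 = 8.613 s.
Horizontal distance: R = vₓ t = 65.02 × 8.613 = 560.0 m.

560 m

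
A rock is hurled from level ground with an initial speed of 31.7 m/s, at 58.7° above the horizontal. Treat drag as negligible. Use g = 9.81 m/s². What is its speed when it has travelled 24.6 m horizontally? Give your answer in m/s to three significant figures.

20.6 m/s

Components: vₓ = 31.70 cos 58.7° = 16.47 m/s, v_y0 = 31.70 sin 58.7° = 27.09 m/s.
x = vₓ t ⇒ t = 24.6/16.47 = 1.494 s.
Vertical velocity there: v_y = v_y0 − g t = 27.09 − 9.81 × 1.494 = 12.43 m/s.
Speed: √(vₓ² + v_y²) = √(16.47² + 12.43²) = 20.63 m/s.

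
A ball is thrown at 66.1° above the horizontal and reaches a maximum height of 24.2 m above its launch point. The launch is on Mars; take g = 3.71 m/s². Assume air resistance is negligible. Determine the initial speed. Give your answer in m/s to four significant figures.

14.66 m/s

At the peak v_y = 0, so v_y0 = √(2gH) = √(2 × 3.71 × 24.2) = 13.40 m/s.
v_y0 = v₀ sin θ ⇒ v₀ = 13.40 / sin 66.1° = 14.66 m/s.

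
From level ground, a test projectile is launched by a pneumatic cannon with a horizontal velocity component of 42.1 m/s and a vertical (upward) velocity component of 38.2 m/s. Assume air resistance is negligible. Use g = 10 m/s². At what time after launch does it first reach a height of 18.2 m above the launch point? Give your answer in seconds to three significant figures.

0.511 s

Height y(t) = 38.20 t − 5.000 t² = 18.2 gives 5.000 t² − 38.20 t + 18.2 = 0.
Quadratic formula: t = (38.20 ± √1095.2) / 10.0 = (38.20 ± 33.09) / 10.0 → t = 0.5106 s or 7.129 s.
The first (ascending) time is 0.5106 s.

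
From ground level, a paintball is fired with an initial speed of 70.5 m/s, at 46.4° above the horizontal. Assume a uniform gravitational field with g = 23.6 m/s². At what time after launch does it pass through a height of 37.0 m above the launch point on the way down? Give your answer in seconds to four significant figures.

Horizontal component vₓ = 70.50 cos 46.4° = 48.62 m/s; vertical v_y0 = 70.50 sin 46.4° = 51.05 m/s.
Set y = v_y0 t − ½ g t² = 37.0: 11.80 t² − 51.05 t + 37.0 = 0.
t = [51.05 ± √(51.05² − 2·23.6·37.0)] / 23.6 = (51.05 ± 29.33) / 23.6, so t = 0.9206 s or t = 3.406 s.
The descending-branch root is 3.406 s.

3.406 s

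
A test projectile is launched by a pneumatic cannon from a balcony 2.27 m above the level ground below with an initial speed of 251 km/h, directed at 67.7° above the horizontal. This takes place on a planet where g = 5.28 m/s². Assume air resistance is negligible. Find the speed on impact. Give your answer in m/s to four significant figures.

69.89 m/s

Convert: 251 km/h = 251/3.6 = 69.72 m/s.
vₓ = 69.72 cos 67.7° = 26.46 m/s; v_y0 = 69.72 sin 67.7° = 64.51 m/s.
The projectile lands when y = 2.27 + (64.51) t − ½·5.28·t² = 0. Positive root: t = (64.51 + √(64.51² + 2·5.28·2.27)) / 5.28 = (64.51 + 64.69) / 5.28 = 24.47 s.
Vertical velocity at impact: v_y = v_y0 − g t = 64.51 − 5.28 × 24.47 = −64.69 m/s.
Speed: |v| = √(vₓ² + v_y²) = √(26.46² + 64.69²) = 69.89 m/s.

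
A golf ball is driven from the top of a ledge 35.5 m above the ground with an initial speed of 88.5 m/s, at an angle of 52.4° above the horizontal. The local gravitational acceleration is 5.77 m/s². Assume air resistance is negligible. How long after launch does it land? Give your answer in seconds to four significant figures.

24.80 s

Horizontal component vₓ = 88.50 cos 52.4° = 54.00 m/s; vertical v_y0 = 88.50 sin 52.4° = 70.12 m/s.
Vertical motion (up positive, ground at y = 0): 2.885 t² − (70.12) t − 35.5 = 0, so t = (70.12 + √(70.12² + 2·5.77·35.5)) / 5.77 = (70.12 + 72.98) / 5.77 = 24.80 s.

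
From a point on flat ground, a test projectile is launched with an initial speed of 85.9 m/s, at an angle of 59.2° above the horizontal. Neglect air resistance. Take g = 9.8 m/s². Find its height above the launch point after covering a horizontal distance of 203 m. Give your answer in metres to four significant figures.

236.2 m

Components: vₓ = 85.90 cos 59.2° = 43.98 m/s, v_y0 = 85.90 sin 59.2° = 73.78 m/s.
Time to reach x = 203 m: t = x/vₓ = 203/43.98 = 4.615 s.
Height: y = v_y0 t − ½ g t² = 73.78 × 4.615 − 4.900 × 4.615² = 340.5 − 104.4 = 236.2 m.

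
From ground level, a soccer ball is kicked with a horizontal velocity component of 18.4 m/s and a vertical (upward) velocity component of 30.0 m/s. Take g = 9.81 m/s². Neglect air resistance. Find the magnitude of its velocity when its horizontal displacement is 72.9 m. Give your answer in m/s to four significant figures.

20.42 m/s

x = vₓ t ⇒ t = 72.9/18.40 = 3.962 s.
Vertical velocity there: v_y = v_y0 − g t = 30.00 − 9.81 × 3.962 = −8.867 m/s.
Speed: √(vₓ² + v_y²) = √(18.40² + 8.867²) = 20.42 m/s.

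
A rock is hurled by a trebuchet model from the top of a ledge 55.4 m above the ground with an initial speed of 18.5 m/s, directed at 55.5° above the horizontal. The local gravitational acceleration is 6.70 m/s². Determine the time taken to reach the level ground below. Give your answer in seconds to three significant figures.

Components: vₓ = 18.50 cos 55.5° = 10.48 m/s, v_y0 = 18.50 sin 55.5° = 15.25 m/s.
With up positive and y = 0 at the ground: y(t) = 55.4 + (15.25) t − 3.350 t². Setting y = 0 and taking the positive root: t = [15.25 + √(15.25² + 2·6.70·55.4)] / 6.70 = (15.25 + 31.22) / 6.70 = 6.936 s.

6.94 s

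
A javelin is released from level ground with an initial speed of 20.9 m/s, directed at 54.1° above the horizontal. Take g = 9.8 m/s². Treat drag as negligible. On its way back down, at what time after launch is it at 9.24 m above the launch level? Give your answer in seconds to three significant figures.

2.78 s

Resolve: vₓ = 20.90 cos 54.1° = 12.26 m/s and v_y0 = 20.90 sin 54.1° = 16.93 m/s.
Require v_y0 t − ½ g t² = 9.24, i.e. 4.900 t² − 16.93 t + 9.24 = 0.
Quadratic formula: t = (16.93 ± √105.52) / 9.80 = (16.93 ± 10.27) / 9.80 → t = 0.6794 s or 2.776 s.
The descending-branch root is 2.776 s.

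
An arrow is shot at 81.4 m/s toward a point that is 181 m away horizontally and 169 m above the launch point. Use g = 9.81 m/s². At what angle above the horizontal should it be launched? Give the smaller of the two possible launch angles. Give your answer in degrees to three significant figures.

Trajectory: y = x tanθ − g x² (1 + tan²θ)/(2v₀²). With x = 181, y = 169, v₀ = 81.4, g = 9.81:
24.25 tan²θ − 181 tanθ + (193.3) = 0.
tanθ = [181 ± √(181² − 4 × 24.25 × (193.3))] / (2 × 24.25) = (181 ± 118.4) / 48.50, giving tanθ = 1.291 or 6.172.
θ = 52.24° or 80.80°; the smaller is 52.24°.

52.2°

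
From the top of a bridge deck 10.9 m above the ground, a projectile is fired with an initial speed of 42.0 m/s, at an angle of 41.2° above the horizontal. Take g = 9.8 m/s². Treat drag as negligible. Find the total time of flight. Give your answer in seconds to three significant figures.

6.02 s

Resolve: vₓ = 42.00 cos 41.2° = 31.60 m/s and v_y0 = 42.00 sin 41.2° = 27.66 m/s.
The projectile lands when y = 10.9 + (27.66) t − ½·9.80·t² = 0. Positive root: t = (27.66 + √(27.66² + 2·9.80·10.9)) / 9.80 = (27.66 + 31.29) / 9.80 = 6.016 s.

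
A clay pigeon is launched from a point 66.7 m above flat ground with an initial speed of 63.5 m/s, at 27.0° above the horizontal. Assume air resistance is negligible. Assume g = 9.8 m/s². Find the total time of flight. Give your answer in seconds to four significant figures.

Resolve: vₓ = 63.50 cos 27.0° = 56.58 m/s and v_y0 = 63.50 sin 27.0° = 28.83 m/s.
Vertical motion (up positive, ground at y = 0): 4.900 t² − (28.83) t − 66.7 = 0, so t = (28.83 + √(28.83² + 2·9.80·66.7)) / 9.80 = (28.83 + 46.24) / 9.80 = 7.660 s.

7.660 s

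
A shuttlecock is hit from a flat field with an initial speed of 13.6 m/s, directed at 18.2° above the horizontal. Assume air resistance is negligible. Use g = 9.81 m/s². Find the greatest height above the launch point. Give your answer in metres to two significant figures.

vₓ = 13.60 cos 18.2° = 12.92 m/s; v_y0 = 13.60 sin 18.2° = 4.248 m/s.
At the apex v_y = 0, so H = v_y0²/(2g) = 4.248²/19.62 = 0.9196 m.

0.92 m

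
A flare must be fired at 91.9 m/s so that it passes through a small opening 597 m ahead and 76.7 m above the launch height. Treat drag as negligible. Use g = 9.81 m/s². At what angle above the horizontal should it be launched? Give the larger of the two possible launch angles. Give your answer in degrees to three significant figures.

66.4°

Trajectory: y = x tanθ − g x² (1 + tan²θ)/(2v₀²). With x = 597, y = 76.7, v₀ = 91.9, g = 9.81:
207.0 tan²θ − 597 tanθ + (283.7) = 0.
tanθ = [597 ± √(597² − 4 × 207.0 × (283.7))] / (2 × 207.0) = (597 ± 348.6) / 414.0, giving tanθ = 0.6000 or 2.284.
θ = 30.97° or 66.36°; the larger is 66.36°.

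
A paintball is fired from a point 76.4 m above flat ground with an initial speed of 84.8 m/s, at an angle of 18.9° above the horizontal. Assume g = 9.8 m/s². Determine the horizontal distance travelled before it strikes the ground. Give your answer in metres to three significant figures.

Resolve: vₓ = 84.80 cos 18.9° = 80.23 m/s and v_y0 = 84.80 sin 18.9° = 27.47 m/s.
Vertical motion (up positive, ground at y = 0): 4.900 t² − (27.47) t − 76.4 = 0, so t = (27.47 + √(27.47² + 2·9.80·76.4)) / 9.80 = (27.47 + 47.45) / 9.80 = 7.645 s.
Horizontal distance: R = vₓ t = 80.23 × 7.645 = 613.4 m.

613 m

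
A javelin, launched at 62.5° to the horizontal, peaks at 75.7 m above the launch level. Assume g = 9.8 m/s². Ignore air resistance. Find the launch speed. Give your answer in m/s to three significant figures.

43.4 m/s

At the peak v_y = 0, so v_y0 = √(2gH) = √(2 × 9.80 × 75.7) = 38.52 m/s.
v_y0 = v₀ sin θ ⇒ v₀ = 38.52 / sin 62.5° = 43.43 m/s.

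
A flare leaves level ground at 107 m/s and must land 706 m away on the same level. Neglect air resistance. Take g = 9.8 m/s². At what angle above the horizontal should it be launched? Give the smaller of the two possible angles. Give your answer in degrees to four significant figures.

18.59°

From R = (v₀²/g) sin 2θ: sin 2θ = 9.80 × 706 / 11449 = 0.6043.
2θ = 37.18° or 180° − 37.18° = 142.8°, so θ = 18.59° or 71.41°.
The smaller angle is 18.59°.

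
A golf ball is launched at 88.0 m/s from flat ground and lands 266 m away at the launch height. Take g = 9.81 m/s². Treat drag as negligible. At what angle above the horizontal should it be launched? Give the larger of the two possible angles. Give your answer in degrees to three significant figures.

Level-ground range R = v₀² sin(2θ)/g ⇒ sin(2θ) = gR/v₀² = 9.81 × 266 / 88.0² = 0.3370.
2θ = 19.69° or 180° − 19.69° = 160.3°, so θ = 9.846° or 80.15°.
The larger angle is 80.15°.

80.2°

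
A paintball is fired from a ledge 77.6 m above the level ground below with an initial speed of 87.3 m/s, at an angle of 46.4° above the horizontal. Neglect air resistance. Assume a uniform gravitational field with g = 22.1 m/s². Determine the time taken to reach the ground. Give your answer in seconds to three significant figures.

6.76 s

Horizontal component vₓ = 87.30 cos 46.4° = 60.20 m/s; vertical v_y0 = 87.30 sin 46.4° = 63.22 m/s.
The projectile lands when y = 77.6 + (63.22) t − ½·22.1·t² = 0. Positive root: t = (63.22 + √(63.22² + 2·22.1·77.6)) / 22.1 = (63.22 + 86.18) / 22.1 = 6.760 s.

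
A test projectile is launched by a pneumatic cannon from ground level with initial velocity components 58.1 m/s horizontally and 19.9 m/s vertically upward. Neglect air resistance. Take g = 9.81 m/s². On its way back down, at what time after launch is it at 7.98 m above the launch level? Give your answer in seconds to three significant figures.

Set y = v_y0 t − ½ g t² = 7.98: 4.905 t² − 19.90 t + 7.98 = 0.
Quadratic formula: t = (19.90 ± √239.44) / 9.81 = (19.90 ± 15.47) / 9.81 → t = 0.4512 s or 3.606 s.
The descending-branch root is 3.606 s.

3.61 s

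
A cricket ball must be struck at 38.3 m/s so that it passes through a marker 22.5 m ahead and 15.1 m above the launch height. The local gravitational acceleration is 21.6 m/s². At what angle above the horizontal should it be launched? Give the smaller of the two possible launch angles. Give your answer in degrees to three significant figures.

45.1°

Trajectory: y = x tanθ − g x² (1 + tan²θ)/(2v₀²). With x = 22.5, y = 15.1, v₀ = 38.3, g = 21.6:
3.727 tan²θ − 22.5 tanθ + (18.83) = 0.
tanθ = [22.5 ± √(22.5² − 4 × 3.727 × (18.83))] / (2 × 3.727) = (22.5 ± 15.02) / 7.455, giving tanθ = 1.004 or 5.033.
θ = 45.10° or 78.76°; the smaller is 45.10°.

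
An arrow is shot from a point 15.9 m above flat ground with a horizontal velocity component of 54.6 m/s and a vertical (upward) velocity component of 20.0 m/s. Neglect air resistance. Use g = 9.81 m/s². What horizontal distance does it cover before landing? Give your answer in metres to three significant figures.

260 m

Vertical motion (up positive, ground at y = 0): 4.905 t² − (20.00) t − 15.9 = 0, so t = (20.00 + √(20.00² + 2·9.81·15.9)) / 9.81 = (20.00 + 26.68) / 9.81 = 4.759 s.
Horizontal distance: R = vₓ t = 54.60 × 4.759 = 259.8 m.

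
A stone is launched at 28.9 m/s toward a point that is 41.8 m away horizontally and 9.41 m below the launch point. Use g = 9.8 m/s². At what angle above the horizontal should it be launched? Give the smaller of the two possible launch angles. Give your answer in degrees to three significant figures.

1.16°

Trajectory: y = x tanθ − g x² (1 + tan²θ)/(2v₀²). With x = 41.8, y = −9.41, v₀ = 28.9, g = 9.80:
10.25 tan²θ − 41.8 tanθ + (0.8407) = 0.
tanθ = [41.8 ± √(41.8² − 4 × 10.25 × (0.8407))] / (2 × 10.25) = (41.8 ± 41.39) / 20.50, giving tanθ = 0.02021 or 4.058.
θ = 1.158° or 76.16°; the smaller is 1.158°.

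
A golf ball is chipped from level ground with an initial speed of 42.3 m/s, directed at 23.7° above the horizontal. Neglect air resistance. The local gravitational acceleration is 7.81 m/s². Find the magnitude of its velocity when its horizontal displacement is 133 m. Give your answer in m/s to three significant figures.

40.0 m/s

vₓ = 42.30 cos 23.7° = 38.73 m/s; v_y0 = 42.30 sin 23.7° = 17.00 m/s.
At x = 133 m, t = x/vₓ = 133/38.73 = 3.434 s.
Vertical velocity there: v_y = v_y0 − g t = 17.00 − 7.81 × 3.434 = −9.816 m/s.
Speed: √(vₓ² + v_y²) = √(38.73² + 9.816²) = 39.96 m/s.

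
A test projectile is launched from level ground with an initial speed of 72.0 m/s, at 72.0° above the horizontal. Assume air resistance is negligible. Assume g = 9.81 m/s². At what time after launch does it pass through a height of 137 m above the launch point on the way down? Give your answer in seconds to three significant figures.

11.5 s

Horizontal component vₓ = 72.00 cos 72.0° = 22.25 m/s; vertical v_y0 = 72.00 sin 72.0° = 68.48 m/s.
Height y(t) = 68.48 t − 4.905 t² = 137 gives 4.905 t² − 68.48 t + 137 = 0.
Quadratic formula: t = (68.48 ± √2001.0) / 9.81 = (68.48 ± 44.73) / 9.81 → t = 2.420 s or 11.54 s.
The descending-branch root is 11.54 s.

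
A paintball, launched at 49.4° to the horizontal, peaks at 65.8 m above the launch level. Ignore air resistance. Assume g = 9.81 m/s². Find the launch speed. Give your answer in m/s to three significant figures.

At the peak v_y = 0, so v_y0 = √(2gH) = √(2 × 9.81 × 65.8) = 35.93 m/s.
v_y0 = v₀ sin θ ⇒ v₀ = 35.93 / sin 49.4° = 47.32 m/s.

47.3 m/s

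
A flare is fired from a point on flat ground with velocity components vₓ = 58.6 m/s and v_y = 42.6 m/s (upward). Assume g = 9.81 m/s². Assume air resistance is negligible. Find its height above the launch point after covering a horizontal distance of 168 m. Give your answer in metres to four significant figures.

81.82 m

x = vₓ t ⇒ t = 168/58.60 = 2.867 s.
Height: y = v_y0 t − ½ g t² = 42.60 × 2.867 − 4.905 × 2.867² = 122.1 − 40.31 = 81.82 m.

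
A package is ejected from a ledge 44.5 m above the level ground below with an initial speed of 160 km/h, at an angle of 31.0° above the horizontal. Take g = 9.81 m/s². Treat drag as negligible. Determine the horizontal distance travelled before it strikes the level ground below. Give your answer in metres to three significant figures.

Convert: 160 km/h = 160/3.6 = 44.44 m/s.
Resolve: vₓ = 44.44 cos 31.0° = 38.10 m/s and v_y0 = 44.44 sin 31.0° = 22.89 m/s.
The projectile lands when y = 44.5 + (22.89) t − ½·9.81·t² = 0. Positive root: t = (22.89 + √(22.89² + 2·9.81·44.5)) / 9.81 = (22.89 + 37.38) / 9.81 = 6.144 s.
Horizontal distance: R = vₓ t = 38.10 × 6.144 = 234.0 m.

234 m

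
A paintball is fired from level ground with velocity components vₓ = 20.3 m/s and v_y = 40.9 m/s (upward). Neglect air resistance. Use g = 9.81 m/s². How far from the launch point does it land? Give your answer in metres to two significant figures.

170 m

Time aloft: T = 2 v_y0 / g = 2 × 40.90 / 9.81 = 8.338 s.
Range: R = vₓ T = 20.30 × 8.338 = 169.3 m.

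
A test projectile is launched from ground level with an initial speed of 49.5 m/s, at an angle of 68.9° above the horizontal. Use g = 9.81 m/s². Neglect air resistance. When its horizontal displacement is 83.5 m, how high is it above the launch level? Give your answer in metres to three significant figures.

109 m

Components: vₓ = 49.50 cos 68.9° = 17.82 m/s, v_y0 = 49.50 sin 68.9° = 46.18 m/s.
At x = 83.5 m, t = x/vₓ = 83.5/17.82 = 4.686 s.
Height: y = v_y0 t − ½ g t² = 46.18 × 4.686 − 4.905 × 4.686² = 216.4 − 107.7 = 108.7 m.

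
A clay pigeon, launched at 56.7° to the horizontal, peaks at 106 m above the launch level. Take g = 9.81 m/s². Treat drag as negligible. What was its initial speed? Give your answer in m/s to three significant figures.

54.6 m/s

At the peak v_y = 0, so v_y0 = √(2gH) = √(2 × 9.81 × 106) = 45.60 m/s.
v_y0 = v₀ sin θ ⇒ v₀ = 45.60 / sin 56.7° = 54.56 m/s.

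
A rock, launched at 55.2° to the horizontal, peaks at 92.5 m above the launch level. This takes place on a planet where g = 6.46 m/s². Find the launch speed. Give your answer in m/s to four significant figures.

At the peak v_y = 0, so v_y0 = √(2gH) = √(2 × 6.46 × 92.5) = 34.57 m/s.
v_y0 = v₀ sin θ ⇒ v₀ = 34.57 / sin 55.2° = 42.10 m/s.

42.10 m/s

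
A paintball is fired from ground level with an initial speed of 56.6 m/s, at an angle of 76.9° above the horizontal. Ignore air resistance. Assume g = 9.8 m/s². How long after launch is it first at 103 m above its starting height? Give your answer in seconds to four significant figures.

2.366 s

Components: vₓ = 56.60 cos 76.9° = 12.83 m/s, v_y0 = 56.60 sin 76.9° = 55.13 m/s.
Set y = v_y0 t − ½ g t² = 103: 4.900 t² − 55.13 t + 103 = 0.
Quadratic formula: t = (55.13 ± √1020.2) / 9.80 = (55.13 ± 31.94) / 9.80 → t = 2.366 s or 8.884 s.
The first (ascending) time is 2.366 s.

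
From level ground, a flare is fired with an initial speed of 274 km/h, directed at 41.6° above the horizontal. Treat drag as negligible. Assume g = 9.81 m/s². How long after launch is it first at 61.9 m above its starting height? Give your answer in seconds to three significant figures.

Convert: 274 km/h = 274/3.6 = 76.11 m/s.
vₓ = 76.11 cos 41.6° = 56.92 m/s; v_y0 = 76.11 sin 41.6° = 50.53 m/s.
Require v_y0 t − ½ g t² = 61.9, i.e. 4.905 t² − 50.53 t + 61.9 = 0.
t = [50.53 ± √(50.53² − 2·9.81·61.9)] / 9.81 = (50.53 ± 36.59) / 9.81, so t = 1.421 s or t = 8.881 s.
The first (ascending) time is 1.421 s.

1.42 s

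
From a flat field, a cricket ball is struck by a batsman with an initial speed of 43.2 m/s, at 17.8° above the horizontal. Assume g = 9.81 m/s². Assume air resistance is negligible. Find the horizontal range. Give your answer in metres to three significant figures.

Components: vₓ = 43.20 cos 17.8° = 41.13 m/s, v_y0 = 43.20 sin 17.8° = 13.21 m/s.
Time aloft: T = 2 v_y0 / g = 2 × 13.21 / 9.81 = 2.692 s.
Horizontal distance R = vₓ T = 41.13 × 2.692 = 110.7 m.

111 m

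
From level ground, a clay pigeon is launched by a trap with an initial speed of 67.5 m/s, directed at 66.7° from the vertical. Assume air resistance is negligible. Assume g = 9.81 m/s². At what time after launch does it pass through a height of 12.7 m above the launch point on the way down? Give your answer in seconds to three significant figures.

4.92 s

Components: vₓ = 67.50 sin 66.7° = 62.00 m/s, v_y0 = 67.50 cos 66.7° = 26.70 m/s.
Set y = v_y0 t − ½ g t² = 12.7: 4.905 t² − 26.70 t + 12.7 = 0.
Quadratic formula: t = (26.70 ± √463.68) / 9.81 = (26.70 ± 21.53) / 9.81 → t = 0.5266 s or 4.917 s.
The descending-branch root is 4.917 s.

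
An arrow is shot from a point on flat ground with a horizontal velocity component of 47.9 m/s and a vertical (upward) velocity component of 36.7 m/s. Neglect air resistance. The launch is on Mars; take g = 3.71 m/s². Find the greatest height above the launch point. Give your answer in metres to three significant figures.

182 m

At the apex v_y = 0, so H = v_y0²/(2g) = 36.70²/7.420 = 181.5 m.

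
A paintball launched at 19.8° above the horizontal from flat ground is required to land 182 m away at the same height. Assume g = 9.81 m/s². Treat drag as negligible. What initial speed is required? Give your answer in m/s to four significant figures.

On level ground R = v₀² sin 2θ / g ⇒ v₀ = √(gR / sin 2θ).
v₀ = √(9.81 × 182 / sin 39.60°) = √(1785 / 0.6374) = √2801.0 = 52.92 m/s.

52.92 m/s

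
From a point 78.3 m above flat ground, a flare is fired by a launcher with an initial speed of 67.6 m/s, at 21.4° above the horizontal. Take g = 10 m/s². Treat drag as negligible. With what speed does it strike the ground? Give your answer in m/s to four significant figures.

vₓ = 67.60 cos 21.4° = 62.94 m/s; v_y0 = 67.60 sin 21.4° = 24.67 m/s.
The projectile lands when y = 78.3 + (24.67) t − ½·10.0·t² = 0. Positive root: t = (24.67 + √(24.67² + 2·10.0·78.3)) / 10.0 = (24.67 + 46.63) / 10.0 = 7.130 s.
Vertical velocity at impact: v_y = v_y0 − g t = 24.67 − 10.0 × 7.130 = −46.63 m/s.
Speed: |v| = √(vₓ² + v_y²) = √(62.94² + 46.63²) = 78.33 m/s.

78.33 m/s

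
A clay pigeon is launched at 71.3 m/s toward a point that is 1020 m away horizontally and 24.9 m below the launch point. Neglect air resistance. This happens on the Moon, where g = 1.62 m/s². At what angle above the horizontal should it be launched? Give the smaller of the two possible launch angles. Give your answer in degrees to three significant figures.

8.05°

Trajectory: y = x tanθ − g x² (1 + tan²θ)/(2v₀²). With x = 1020, y = −24.9, v₀ = 71.3, g = 1.62:
165.8 tan²θ − 1020 tanθ + (140.9) = 0.
tanθ = [1020 ± √(1020² − 4 × 165.8 × (140.9))] / (2 × 165.8) = (1020 ± 973.1) / 331.5, giving tanθ = 0.1414 or 6.012.
θ = 8.046° or 80.56°; the smaller is 8.046°.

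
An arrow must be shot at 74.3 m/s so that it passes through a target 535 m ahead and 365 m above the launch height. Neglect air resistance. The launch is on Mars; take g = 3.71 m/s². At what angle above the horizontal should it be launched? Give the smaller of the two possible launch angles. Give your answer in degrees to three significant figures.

46.8°

Trajectory: y = x tanθ − g x² (1 + tan²θ)/(2v₀²). With x = 535, y = 365, v₀ = 74.3, g = 3.71:
96.18 tan²θ − 535 tanθ + (461.2) = 0.
tanθ = [535 ± √(535² − 4 × 96.18 × (461.2))] / (2 × 96.18) = (535 ± 329.9) / 192.4, giving tanθ = 1.066 or 4.496.
θ = 46.84° or 77.46°; the smaller is 46.84°.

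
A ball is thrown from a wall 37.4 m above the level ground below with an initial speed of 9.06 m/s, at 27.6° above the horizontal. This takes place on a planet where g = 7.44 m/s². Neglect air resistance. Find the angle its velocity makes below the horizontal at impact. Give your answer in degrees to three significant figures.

71.5°

Resolve: vₓ = 9.060 cos 27.6° = 8.029 m/s and v_y0 = 9.060 sin 27.6° = 4.197 m/s.
With up positive and y = 0 at the ground: y(t) = 37.4 + (4.197) t − 3.720 t². Setting y = 0 and taking the positive root: t = [4.197 + √(4.197² + 2·7.44·37.4)] / 7.44 = (4.197 + 23.96) / 7.44 = 3.785 s.
At impact: v_y = v_y0 − g t = −23.96 m/s; vₓ = 8.029 m/s.
Angle below horizontal: arctan(|v_y|/vₓ) = arctan(23.96/8.029) = 71.47°.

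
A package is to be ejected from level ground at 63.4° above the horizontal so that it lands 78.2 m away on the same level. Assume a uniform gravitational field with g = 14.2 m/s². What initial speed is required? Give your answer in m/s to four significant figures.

37.24 m/s

On level ground R = v₀² sin 2θ / g ⇒ v₀ = √(gR / sin 2θ).
v₀ = √(14.2 × 78.2 / sin 126.8°) = √(1110 / 0.8007) = √1386.8 = 37.24 m/s.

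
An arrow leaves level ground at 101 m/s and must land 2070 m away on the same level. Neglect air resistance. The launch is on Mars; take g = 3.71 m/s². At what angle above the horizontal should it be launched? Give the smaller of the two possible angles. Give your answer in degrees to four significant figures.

24.42°

R = v₀² sin 2θ / g gives sin 2θ = gR/v₀² = 3.71·2070/101² = 0.7528.
2θ = 48.84° or 180° − 48.84° = 131.2°, so θ = 24.42° or 65.58°.
The smaller angle is 24.42°.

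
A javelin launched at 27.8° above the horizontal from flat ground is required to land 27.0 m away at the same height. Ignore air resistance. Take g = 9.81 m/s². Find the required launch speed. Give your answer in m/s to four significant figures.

Level-ground range: R = v₀² sin(2θ)/g, so v₀ = √(gR / sin 2θ).
v₀ = √(9.81 × 27.0 / sin 55.60°) = √(264.9 / 0.8251) = √321.01 = 17.92 m/s.

17.92 m/s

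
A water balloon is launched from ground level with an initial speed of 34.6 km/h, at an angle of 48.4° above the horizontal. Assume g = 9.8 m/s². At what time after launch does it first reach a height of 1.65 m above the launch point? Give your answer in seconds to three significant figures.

Convert: 34.6 km/h = 34.6/3.6 = 9.611 m/s.
Components: vₓ = 9.611 cos 48.4° = 6.381 m/s, v_y0 = 9.611 sin 48.4° = 7.187 m/s.
Set y = v_y0 t − ½ g t² = 1.65: 4.900 t² − 7.187 t + 1.65 = 0.
t = [7.187 ± √(7.187² − 2·9.80·1.65)] / 9.80 = (7.187 ± 4.395) / 9.80, so t = 0.2849 s or t = 1.182 s.
The first (ascending) time is 0.2849 s.

0.285 s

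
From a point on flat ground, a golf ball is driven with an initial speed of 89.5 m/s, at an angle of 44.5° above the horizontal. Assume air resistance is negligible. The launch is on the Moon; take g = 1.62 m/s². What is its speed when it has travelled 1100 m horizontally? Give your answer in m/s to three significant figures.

Resolve: vₓ = 89.50 cos 44.5° = 63.84 m/s and v_y0 = 89.50 sin 44.5° = 62.73 m/s.
At x = 1100 m, t = x/vₓ = 1100/63.84 = 17.23 s.
Vertical velocity there: v_y = v_y0 − g t = 62.73 − 1.62 × 17.23 = 34.82 m/s.
Speed: √(vₓ² + v_y²) = √(63.84² + 34.82²) = 72.71 m/s.

72.7 m/s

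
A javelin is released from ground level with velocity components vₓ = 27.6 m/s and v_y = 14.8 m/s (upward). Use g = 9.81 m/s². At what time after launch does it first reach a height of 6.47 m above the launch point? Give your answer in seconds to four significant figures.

Height y(t) = 14.80 t − 4.905 t² = 6.47 gives 4.905 t² − 14.80 t + 6.47 = 0.
t = [14.80 ± √(14.80² − 2·9.81·6.47)] / 9.81 = (14.80 ± 9.597) / 9.81, so t = 0.5304 s or t = 2.487 s.
The first (ascending) time is 0.5304 s.

0.5304 s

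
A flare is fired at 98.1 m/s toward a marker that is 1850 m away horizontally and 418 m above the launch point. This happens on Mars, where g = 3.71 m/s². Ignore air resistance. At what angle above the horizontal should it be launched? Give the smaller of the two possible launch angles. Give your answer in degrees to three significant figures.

Trajectory: y = x tanθ − g x² (1 + tan²θ)/(2v₀²). With x = 1850, y = 418, v₀ = 98.1, g = 3.71:
659.7 tan²θ − 1850 tanθ + (1078) = 0.
tanθ = [1850 ± √(1850² − 4 × 659.7 × (1078))] / (2 × 659.7) = (1850 ± 760.7) / 1319, giving tanθ = 0.8256 or 1.979.
θ = 39.54° or 63.19°; the smaller is 39.54°.

39.5°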